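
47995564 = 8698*5518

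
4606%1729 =1148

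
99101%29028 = 12017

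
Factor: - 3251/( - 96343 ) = 13^ ( - 1)*3251^1 * 7411^(  -  1) 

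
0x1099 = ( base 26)67b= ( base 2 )1000010011001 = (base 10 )4249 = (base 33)3tp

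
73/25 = 73/25 = 2.92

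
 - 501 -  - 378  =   - 123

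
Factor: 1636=2^2*409^1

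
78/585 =2/15 = 0.13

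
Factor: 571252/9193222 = 285626/4596611= 2^1*11^1* 71^ ( - 1) * 101^ ( - 1)*641^ ( - 1)*12983^1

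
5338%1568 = 634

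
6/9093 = 2/3031 = 0.00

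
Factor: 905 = 5^1*181^1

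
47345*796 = 37686620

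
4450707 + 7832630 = 12283337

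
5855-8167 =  - 2312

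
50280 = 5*10056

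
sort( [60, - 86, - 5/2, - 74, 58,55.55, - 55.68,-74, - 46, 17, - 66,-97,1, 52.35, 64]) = [ - 97,-86, - 74,-74, - 66, - 55.68, - 46 , - 5/2, 1, 17,52.35, 55.55, 58, 60,64]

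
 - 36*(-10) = 360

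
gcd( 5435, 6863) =1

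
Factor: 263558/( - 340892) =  - 131779/170446 = - 2^( - 1 )*85223^(- 1)*131779^1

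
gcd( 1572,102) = 6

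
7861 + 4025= 11886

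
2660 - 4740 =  - 2080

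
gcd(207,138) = 69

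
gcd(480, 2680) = 40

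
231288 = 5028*46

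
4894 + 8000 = 12894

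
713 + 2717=3430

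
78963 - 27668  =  51295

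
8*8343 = 66744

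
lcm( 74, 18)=666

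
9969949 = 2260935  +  7709014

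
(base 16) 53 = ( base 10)83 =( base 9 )102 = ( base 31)2l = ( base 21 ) 3K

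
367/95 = 3 + 82/95 = 3.86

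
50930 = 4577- - 46353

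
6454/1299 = 6454/1299  =  4.97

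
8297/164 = 8297/164 = 50.59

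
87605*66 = 5781930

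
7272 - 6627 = 645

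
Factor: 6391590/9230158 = 3195795/4615079 = 3^1*5^1*7^(-1)*257^1*601^( - 1 )*829^1 * 1097^( - 1 )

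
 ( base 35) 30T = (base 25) 5N4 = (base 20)954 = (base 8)7170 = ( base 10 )3704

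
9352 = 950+8402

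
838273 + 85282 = 923555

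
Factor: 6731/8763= 53/69 = 3^(  -  1)*23^( - 1)* 53^1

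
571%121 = 87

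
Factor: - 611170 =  - 2^1*5^1*7^1*8731^1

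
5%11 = 5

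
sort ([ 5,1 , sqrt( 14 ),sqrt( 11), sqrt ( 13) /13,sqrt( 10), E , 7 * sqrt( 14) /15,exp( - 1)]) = [sqrt( 13 )/13,exp ( - 1 ),1,7 * sqrt(14 )/15, E,sqrt(10 ), sqrt(11),sqrt (14 ), 5 ]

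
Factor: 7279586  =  2^1*281^1*12953^1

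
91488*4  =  365952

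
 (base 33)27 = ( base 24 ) 31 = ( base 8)111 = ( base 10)73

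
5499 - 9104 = -3605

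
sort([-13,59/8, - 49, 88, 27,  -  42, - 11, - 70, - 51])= [  -  70,  -  51, - 49,-42, - 13, -11, 59/8, 27,88 ]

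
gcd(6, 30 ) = 6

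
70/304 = 35/152 = 0.23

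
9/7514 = 9/7514=0.00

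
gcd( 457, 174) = 1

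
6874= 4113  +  2761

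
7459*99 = 738441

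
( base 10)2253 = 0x8cd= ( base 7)6366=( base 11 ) 1769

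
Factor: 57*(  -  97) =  - 5529 = -3^1*19^1*97^1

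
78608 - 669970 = -591362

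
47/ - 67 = -47/67 = - 0.70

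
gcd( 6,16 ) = 2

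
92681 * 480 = 44486880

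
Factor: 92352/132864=2^(  -  2)*13^1 * 37^1*173^(  -  1) = 481/692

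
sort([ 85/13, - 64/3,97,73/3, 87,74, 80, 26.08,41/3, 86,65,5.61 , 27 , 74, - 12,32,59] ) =[- 64/3,-12,5.61,85/13,41/3, 73/3, 26.08,27 , 32, 59,65 , 74,74, 80,86, 87,97 ] 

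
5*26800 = 134000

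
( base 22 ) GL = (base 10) 373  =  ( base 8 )565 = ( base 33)ba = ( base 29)cp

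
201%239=201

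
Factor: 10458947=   10458947^1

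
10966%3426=688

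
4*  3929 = 15716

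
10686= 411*26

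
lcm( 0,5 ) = 0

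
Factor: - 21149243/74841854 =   -  2^( - 1)* 17^( - 1)*59^( - 1 )*37309^(-1)*21149243^1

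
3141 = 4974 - 1833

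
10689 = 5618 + 5071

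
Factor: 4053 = 3^1*7^1*193^1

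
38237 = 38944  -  707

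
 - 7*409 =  - 2863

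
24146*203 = 4901638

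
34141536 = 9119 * 3744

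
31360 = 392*80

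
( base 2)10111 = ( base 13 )1a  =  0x17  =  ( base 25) N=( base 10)23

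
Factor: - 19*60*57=-2^2*3^2*5^1*19^2 =- 64980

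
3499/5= 699 + 4/5 = 699.80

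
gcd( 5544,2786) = 14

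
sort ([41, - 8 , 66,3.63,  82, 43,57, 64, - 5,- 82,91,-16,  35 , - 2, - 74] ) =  [ - 82, - 74, - 16, - 8, - 5, - 2,  3.63, 35, 41,43, 57, 64, 66,  82,91] 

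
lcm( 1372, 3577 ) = 100156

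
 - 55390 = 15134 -70524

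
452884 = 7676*59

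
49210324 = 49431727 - 221403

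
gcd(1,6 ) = 1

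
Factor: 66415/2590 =2^( - 1)*7^(-1 )*359^1 = 359/14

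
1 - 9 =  - 8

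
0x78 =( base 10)120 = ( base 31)3r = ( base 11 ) AA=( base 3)11110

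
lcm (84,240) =1680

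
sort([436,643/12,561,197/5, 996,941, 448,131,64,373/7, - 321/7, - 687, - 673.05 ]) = [ - 687, - 673.05 , - 321/7, 197/5,373/7,643/12,64,131,436, 448,561,941,996 ]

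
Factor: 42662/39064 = 83/76  =  2^( - 2)*19^( - 1)*83^1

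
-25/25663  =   - 25/25663 = - 0.00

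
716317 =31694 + 684623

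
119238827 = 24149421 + 95089406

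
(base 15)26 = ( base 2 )100100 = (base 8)44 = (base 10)36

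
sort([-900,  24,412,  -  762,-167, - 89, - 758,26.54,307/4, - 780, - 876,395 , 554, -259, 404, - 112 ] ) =[ - 900, - 876,-780 , - 762, - 758, - 259 ,-167, - 112, -89, 24, 26.54,307/4,395,404,412,554] 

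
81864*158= 12934512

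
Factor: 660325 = 5^2*61^1*433^1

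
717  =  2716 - 1999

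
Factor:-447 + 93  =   - 2^1*3^1*59^1 = -  354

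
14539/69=210+49/69 = 210.71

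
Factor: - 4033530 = -2^1*3^3*5^1* 14939^1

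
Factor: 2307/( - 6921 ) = -1/3 = -  3^( - 1)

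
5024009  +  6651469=11675478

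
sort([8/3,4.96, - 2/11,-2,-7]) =[-7 , - 2, - 2/11,8/3, 4.96]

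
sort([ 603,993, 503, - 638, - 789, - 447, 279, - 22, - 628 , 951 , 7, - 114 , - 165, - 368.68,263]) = [ - 789 ,-638,-628 , - 447, - 368.68,- 165, - 114, - 22,7, 263,279, 503,  603, 951,993 ]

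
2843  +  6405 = 9248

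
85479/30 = 2849 +3/10 = 2849.30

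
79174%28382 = 22410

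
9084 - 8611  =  473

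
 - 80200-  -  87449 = 7249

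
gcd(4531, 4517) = 1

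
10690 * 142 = 1517980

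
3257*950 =3094150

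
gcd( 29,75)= 1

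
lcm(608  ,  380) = 3040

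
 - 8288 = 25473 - 33761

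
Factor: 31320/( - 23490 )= - 2^2 * 3^(-1 ) = - 4/3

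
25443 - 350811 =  - 325368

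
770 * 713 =549010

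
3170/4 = 1585/2   =  792.50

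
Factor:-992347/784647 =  - 3^( - 5)*233^1*3229^(-1 )*4259^1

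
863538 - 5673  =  857865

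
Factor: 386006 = 2^1* 193003^1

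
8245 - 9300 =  - 1055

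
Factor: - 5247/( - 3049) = 3^2*11^1*53^1*3049^( - 1)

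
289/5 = 289/5  =  57.80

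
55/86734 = 55/86734=0.00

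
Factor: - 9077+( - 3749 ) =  - 2^1*11^2*53^1 =- 12826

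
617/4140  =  617/4140 = 0.15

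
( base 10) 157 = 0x9d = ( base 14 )b3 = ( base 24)6D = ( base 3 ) 12211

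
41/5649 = 41/5649 = 0.01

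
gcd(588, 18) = 6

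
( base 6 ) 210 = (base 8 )116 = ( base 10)78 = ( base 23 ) 39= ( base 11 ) 71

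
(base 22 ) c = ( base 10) 12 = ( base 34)c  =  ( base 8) 14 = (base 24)c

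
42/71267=6/10181 =0.00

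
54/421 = 54/421=0.13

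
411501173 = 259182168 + 152319005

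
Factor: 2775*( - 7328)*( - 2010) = 40873752000 = 2^6*3^2*5^3*37^1 * 67^1*229^1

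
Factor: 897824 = 2^5 * 28057^1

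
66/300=11/50=0.22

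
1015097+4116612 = 5131709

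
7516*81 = 608796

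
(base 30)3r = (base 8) 165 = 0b1110101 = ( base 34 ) 3F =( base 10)117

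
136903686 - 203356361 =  - 66452675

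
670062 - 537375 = 132687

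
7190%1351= 435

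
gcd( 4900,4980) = 20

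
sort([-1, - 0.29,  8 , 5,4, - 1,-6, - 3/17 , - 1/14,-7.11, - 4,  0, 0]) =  [-7.11,-6,-4, - 1,- 1, - 0.29, - 3/17, - 1/14, 0,0,  4, 5, 8]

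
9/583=9/583 = 0.02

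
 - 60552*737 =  - 44626824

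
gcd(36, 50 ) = 2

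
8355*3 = 25065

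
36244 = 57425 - 21181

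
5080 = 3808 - -1272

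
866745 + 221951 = 1088696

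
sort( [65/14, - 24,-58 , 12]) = [ - 58, - 24,  65/14,12]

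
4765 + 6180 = 10945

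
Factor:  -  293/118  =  -2^(  -  1)*59^ ( - 1)* 293^1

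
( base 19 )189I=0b10011011010000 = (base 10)9936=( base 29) BNI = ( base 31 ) AAG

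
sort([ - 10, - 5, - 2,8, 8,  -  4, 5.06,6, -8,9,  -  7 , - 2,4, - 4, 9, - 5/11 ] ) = [ - 10, -8, - 7,-5,- 4, - 4,-2, - 2 , - 5/11, 4,  5.06,6, 8,8, 9,9]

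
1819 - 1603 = 216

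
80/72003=80/72003= 0.00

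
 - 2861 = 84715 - 87576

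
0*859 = 0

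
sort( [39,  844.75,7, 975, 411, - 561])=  [  -  561,  7,39,411,844.75 , 975 ] 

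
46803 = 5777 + 41026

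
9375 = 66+9309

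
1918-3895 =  - 1977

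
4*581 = 2324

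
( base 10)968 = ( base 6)4252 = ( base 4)33020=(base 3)1022212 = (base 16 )3c8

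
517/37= 517/37 = 13.97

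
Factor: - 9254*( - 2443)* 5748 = 2^3*3^1*7^2*349^1*479^1*661^1  =  129948036456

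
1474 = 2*737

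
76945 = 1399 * 55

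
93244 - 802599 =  - 709355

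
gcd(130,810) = 10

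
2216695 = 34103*65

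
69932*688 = 48113216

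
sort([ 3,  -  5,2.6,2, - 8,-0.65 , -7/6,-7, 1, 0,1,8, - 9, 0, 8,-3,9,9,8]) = [-9,  -  8, - 7, - 5, - 3,-7/6, - 0.65, 0 , 0,1,1, 2,2.6, 3,8, 8,8,9,9] 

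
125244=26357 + 98887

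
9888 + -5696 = 4192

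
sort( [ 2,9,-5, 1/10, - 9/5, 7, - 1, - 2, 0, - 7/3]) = [ - 5, - 7/3,-2,  -  9/5,- 1,0,1/10,  2, 7, 9]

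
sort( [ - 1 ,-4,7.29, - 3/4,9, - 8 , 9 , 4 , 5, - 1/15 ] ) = [ - 8, - 4, - 1, - 3/4, - 1/15, 4, 5,7.29,9,9 ] 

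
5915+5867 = 11782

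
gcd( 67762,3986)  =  3986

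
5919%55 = 34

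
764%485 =279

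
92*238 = 21896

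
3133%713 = 281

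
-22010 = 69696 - 91706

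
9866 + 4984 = 14850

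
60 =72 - 12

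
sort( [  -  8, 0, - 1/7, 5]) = [-8,  -  1/7,0, 5 ] 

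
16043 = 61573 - 45530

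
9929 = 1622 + 8307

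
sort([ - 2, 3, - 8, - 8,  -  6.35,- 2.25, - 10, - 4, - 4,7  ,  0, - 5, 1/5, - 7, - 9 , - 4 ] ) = [-10, - 9 , - 8 , - 8, - 7 , - 6.35, - 5, - 4, - 4,-4, - 2.25, -2,0,1/5,3, 7] 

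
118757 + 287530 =406287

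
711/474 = 1 +1/2 = 1.50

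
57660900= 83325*692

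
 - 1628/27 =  - 1628/27   =  - 60.30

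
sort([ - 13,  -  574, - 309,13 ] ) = [ - 574 , -309, - 13, 13 ] 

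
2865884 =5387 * 532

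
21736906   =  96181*226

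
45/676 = 45/676 = 0.07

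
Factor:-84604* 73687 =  - 2^2*13^1*31^1*1627^1 * 2377^1 = -6234214948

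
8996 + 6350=15346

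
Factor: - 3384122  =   - 2^1*7^1*17^1*59^1*241^1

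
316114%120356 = 75402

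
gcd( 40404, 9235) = 1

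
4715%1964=787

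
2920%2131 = 789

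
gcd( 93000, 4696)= 8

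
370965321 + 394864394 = 765829715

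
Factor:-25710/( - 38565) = 2^1*3^(-1) = 2/3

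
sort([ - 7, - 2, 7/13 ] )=[ - 7, - 2, 7/13] 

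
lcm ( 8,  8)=8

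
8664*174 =1507536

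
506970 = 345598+161372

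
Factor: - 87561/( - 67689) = 141/109  =  3^1*47^1 * 109^( - 1)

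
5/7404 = 5/7404= 0.00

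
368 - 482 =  - 114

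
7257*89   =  645873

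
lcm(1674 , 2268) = 70308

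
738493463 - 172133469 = 566359994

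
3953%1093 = 674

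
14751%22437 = 14751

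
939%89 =49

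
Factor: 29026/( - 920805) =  - 1262/40035 = - 2^1 * 3^(-1 )*5^(-1)*  17^( - 1)*157^(-1 )*631^1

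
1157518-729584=427934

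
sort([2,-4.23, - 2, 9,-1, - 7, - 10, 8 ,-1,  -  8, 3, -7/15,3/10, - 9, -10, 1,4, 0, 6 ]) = [ - 10 , - 10, - 9  , -8, - 7,  -  4.23, - 2, - 1, - 1, - 7/15 , 0, 3/10  ,  1, 2,3, 4, 6, 8,9 ] 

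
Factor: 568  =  2^3*71^1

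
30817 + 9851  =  40668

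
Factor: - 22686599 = -13^1*569^1*3067^1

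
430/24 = 215/12 =17.92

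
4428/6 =738 = 738.00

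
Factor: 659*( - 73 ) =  - 48107 = -73^1 * 659^1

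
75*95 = 7125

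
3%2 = 1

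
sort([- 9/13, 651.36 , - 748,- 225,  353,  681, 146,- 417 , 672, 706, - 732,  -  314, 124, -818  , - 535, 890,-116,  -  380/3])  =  [ - 818,-748 , - 732, - 535, - 417 , - 314,-225 , - 380/3, - 116,-9/13, 124, 146 , 353 , 651.36,672 , 681,  706,890]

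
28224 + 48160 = 76384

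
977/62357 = 977/62357 =0.02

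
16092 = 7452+8640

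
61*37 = 2257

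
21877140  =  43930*498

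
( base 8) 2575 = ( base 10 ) 1405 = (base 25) 265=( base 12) 991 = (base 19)3gi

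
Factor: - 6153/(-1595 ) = 3^1*5^(-1)*7^1  *  11^(  -  1)*29^( - 1)*293^1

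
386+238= 624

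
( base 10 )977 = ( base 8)1721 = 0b1111010001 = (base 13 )5a2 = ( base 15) 452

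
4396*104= 457184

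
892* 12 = 10704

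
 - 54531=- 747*73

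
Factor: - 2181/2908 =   -  2^(-2)*3^1 = - 3/4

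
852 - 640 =212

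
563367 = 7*80481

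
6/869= 6/869 = 0.01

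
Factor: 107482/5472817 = 2^1*7^( - 1 )*19^( - 1 )*61^1*881^1 * 41149^( - 1)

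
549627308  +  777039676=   1326666984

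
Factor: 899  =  29^1 * 31^1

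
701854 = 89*7886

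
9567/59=9567/59= 162.15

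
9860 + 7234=17094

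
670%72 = 22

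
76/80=19/20 = 0.95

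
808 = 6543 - 5735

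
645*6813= 4394385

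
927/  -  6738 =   -  309/2246= - 0.14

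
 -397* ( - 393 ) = 156021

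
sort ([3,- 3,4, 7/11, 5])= [-3, 7/11,3, 4,5]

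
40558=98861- 58303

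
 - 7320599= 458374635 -465695234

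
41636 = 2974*14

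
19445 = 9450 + 9995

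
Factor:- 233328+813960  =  580632 = 2^3*3^1*13^1*1861^1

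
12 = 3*4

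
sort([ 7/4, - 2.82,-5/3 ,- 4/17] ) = [ - 2.82, - 5/3 , -4/17 , 7/4] 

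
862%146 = 132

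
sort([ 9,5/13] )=[ 5/13,9]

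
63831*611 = 39000741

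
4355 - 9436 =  - 5081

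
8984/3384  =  2 + 277/423 = 2.65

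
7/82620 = 7/82620  =  0.00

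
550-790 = -240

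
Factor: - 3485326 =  - 2^1*13^1*37^1*3623^1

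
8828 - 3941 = 4887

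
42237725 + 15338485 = 57576210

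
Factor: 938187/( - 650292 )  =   - 312729/216764 = - 2^(- 2)*3^1*47^(- 1) * 1153^( - 1 ) * 104243^1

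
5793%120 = 33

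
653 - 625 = 28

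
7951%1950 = 151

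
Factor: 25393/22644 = 2^ ( - 2)*3^( - 2 )*17^( - 1 )*37^( - 1)* 67^1 * 379^1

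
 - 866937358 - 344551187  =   - 1211488545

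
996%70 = 16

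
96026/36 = 48013/18 = 2667.39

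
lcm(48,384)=384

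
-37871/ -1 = 37871/1=   37871.00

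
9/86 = 9/86 = 0.10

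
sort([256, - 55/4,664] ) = [-55/4, 256,664 ]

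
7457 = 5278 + 2179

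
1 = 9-8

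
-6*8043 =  - 48258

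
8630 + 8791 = 17421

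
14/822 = 7/411 = 0.02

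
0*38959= 0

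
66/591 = 22/197=0.11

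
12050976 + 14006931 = 26057907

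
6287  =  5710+577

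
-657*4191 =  - 2753487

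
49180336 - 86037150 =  - 36856814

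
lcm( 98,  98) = 98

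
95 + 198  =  293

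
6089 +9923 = 16012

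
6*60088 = 360528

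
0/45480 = 0 = 0.00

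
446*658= 293468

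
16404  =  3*5468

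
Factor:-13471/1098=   -  2^ ( - 1 )*3^(  -  2)*19^1*61^(  -  1)*709^1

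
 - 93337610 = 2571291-95908901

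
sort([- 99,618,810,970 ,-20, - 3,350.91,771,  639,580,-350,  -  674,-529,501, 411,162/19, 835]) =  [ - 674 , - 529,-350, - 99 , - 20, - 3,162/19,350.91,411 , 501,580, 618, 639,771,  810, 835,970]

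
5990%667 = 654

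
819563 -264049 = 555514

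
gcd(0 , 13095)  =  13095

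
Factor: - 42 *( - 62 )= 2604  =  2^2*3^1* 7^1*31^1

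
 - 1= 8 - 9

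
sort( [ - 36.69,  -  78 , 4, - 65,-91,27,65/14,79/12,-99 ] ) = [-99, - 91, - 78 ,  -  65,  -  36.69, 4, 65/14, 79/12,27]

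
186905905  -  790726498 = -603820593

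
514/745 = 514/745 = 0.69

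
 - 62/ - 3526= 31/1763 = 0.02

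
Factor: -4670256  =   - 2^4*3^1 * 149^1*653^1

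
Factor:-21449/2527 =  - 7^( - 1)*19^( - 2)*89^1*241^1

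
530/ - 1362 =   -  1 + 416/681  =  -0.39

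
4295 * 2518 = 10814810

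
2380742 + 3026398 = 5407140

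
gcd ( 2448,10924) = 4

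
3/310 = 3/310 = 0.01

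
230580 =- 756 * ( - 305)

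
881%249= 134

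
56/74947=56/74947 = 0.00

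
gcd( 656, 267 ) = 1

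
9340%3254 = 2832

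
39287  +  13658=52945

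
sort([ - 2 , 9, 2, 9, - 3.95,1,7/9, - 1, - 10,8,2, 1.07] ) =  [ - 10, - 3.95 , - 2, - 1, 7/9, 1,  1.07, 2, 2,  8,9,9]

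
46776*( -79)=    - 3695304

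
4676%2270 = 136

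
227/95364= 227/95364  =  0.00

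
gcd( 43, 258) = 43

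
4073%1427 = 1219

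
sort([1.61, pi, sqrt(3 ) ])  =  [ 1.61, sqrt(3),pi ]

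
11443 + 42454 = 53897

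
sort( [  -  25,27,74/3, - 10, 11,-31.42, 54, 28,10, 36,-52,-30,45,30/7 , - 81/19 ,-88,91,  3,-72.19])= [-88, - 72.19 ,-52, - 31.42, -30,- 25, - 10, - 81/19,3, 30/7 , 10,11,74/3,27,28,36,45, 54,91 ] 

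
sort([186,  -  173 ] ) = [ - 173,  186 ]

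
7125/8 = 7125/8 = 890.62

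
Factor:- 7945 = -5^1 * 7^1*227^1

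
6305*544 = 3429920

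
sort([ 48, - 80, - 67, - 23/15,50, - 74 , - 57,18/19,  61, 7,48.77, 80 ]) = [-80,-74, - 67,-57, - 23/15,  18/19,  7 , 48,48.77, 50,61, 80 ] 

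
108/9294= 18/1549=0.01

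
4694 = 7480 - 2786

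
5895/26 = 226 + 19/26 = 226.73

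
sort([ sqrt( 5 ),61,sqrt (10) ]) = [sqrt(5 ),sqrt( 10) , 61 ]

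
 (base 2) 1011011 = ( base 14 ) 67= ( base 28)37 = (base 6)231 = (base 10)91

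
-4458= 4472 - 8930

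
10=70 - 60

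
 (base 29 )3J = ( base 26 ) 42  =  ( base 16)6A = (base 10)106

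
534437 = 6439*83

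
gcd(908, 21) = 1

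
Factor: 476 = 2^2*7^1*17^1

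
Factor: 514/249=2^1*3^( - 1)*83^( - 1) * 257^1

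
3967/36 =110+7/36 = 110.19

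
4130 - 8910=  - 4780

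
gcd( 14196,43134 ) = 546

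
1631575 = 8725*187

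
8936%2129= 420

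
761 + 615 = 1376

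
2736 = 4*684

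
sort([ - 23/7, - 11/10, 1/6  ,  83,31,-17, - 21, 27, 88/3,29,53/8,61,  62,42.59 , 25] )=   [ - 21,- 17, - 23/7, - 11/10,1/6,  53/8, 25,27, 29,88/3,  31,42.59, 61 , 62, 83 ] 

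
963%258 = 189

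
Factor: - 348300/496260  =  -3^1*5^1*43^1*919^( - 1) = - 645/919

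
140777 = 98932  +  41845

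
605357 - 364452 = 240905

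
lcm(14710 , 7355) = 14710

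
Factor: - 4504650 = -2^1*3^1*5^2 * 59^1*509^1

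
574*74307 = 42652218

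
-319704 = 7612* (-42) 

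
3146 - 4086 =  - 940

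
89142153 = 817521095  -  728378942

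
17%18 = 17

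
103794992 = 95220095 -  - 8574897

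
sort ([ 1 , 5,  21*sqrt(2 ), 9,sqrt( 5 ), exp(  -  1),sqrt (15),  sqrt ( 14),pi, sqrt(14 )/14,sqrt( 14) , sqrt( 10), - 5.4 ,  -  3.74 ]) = [-5.4, - 3.74, sqrt( 14 ) /14,exp(-1 ),  1, sqrt (5 ),  pi,sqrt(  10),sqrt( 14),sqrt(14 ) , sqrt( 15 ),  5,9,21*sqrt( 2) ]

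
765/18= 85/2 = 42.50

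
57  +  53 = 110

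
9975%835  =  790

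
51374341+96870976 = 148245317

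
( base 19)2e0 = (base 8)1734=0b1111011100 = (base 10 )988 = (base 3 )1100121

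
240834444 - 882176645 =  - 641342201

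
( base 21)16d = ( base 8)1104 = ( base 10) 580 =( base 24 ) 104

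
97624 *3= 292872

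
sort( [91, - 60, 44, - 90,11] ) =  [ - 90, - 60, 11, 44,  91 ] 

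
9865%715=570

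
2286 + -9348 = -7062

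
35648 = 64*557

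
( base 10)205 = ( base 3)21121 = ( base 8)315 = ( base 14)109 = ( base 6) 541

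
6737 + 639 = 7376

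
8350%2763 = 61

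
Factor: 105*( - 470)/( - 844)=2^( - 1)*3^1 *5^2 * 7^1*47^1*211^( -1) = 24675/422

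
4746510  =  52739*90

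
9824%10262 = 9824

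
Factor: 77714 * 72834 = 5660221476 = 2^2 *3^1*7^2 * 13^1 * 61^2*199^1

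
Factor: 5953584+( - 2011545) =3942039 = 3^1*23^1*57131^1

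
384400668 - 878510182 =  - 494109514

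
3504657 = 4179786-675129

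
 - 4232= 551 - 4783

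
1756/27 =1756/27 = 65.04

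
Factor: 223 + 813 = 2^2*7^1*37^1 = 1036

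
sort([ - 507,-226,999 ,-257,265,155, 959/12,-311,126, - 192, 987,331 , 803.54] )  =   [ - 507 , - 311, -257, - 226, - 192,959/12, 126,155,265,331, 803.54,987,999]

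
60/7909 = 60/7909= 0.01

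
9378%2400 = 2178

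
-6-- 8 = 2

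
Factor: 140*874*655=80145800 = 2^3 *5^2*7^1 *19^1*23^1*131^1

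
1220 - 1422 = -202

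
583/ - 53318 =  - 11/1006 = -  0.01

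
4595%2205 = 185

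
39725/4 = 39725/4 = 9931.25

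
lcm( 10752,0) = 0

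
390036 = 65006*6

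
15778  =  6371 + 9407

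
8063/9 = 8063/9 = 895.89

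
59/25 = 59/25=   2.36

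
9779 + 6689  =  16468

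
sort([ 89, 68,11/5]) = [ 11/5, 68,  89]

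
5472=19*288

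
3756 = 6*626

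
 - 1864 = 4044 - 5908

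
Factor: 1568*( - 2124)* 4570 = -15220074240= -  2^8 * 3^2*5^1*7^2*59^1*457^1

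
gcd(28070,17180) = 10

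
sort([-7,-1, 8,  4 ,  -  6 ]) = [ - 7,-6,  -  1,  4, 8 ]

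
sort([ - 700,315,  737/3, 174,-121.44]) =[-700, - 121.44, 174, 737/3,315]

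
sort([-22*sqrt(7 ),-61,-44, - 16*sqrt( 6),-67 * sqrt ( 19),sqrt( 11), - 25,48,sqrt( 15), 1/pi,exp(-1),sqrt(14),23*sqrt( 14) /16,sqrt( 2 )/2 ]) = [ - 67*sqrt( 19),-61, - 22*sqrt( 7), - 44,-16*sqrt( 6), - 25, 1/pi, exp(-1 ),sqrt(2)/2,sqrt (11 ),sqrt( 14), sqrt(15),23*sqrt( 14 ) /16, 48 ] 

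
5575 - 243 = 5332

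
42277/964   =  43 + 825/964=43.86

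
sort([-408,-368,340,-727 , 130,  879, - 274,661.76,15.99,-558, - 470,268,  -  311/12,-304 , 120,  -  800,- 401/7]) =[ - 800,-727, - 558, - 470,-408,- 368,-304,-274, - 401/7,  -  311/12,15.99, 120,130,  268  ,  340,661.76,879 ] 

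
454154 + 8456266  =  8910420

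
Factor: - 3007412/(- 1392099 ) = 2^2*3^( - 1)*464033^( - 1) * 751853^1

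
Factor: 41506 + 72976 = 114482 = 2^1 * 57241^1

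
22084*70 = 1545880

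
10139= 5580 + 4559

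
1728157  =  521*3317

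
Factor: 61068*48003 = 2931447204  =  2^2*3^2*7^1*727^1*16001^1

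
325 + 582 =907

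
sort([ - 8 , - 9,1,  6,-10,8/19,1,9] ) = [-10,-9,-8,8/19, 1,1,6,9]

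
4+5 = 9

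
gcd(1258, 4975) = 1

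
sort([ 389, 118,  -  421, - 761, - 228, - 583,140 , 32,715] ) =[  -  761 , - 583, - 421, - 228, 32,118,140,389,715 ] 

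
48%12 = 0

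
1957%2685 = 1957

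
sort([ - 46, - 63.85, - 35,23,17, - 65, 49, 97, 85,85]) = [ - 65, - 63.85, - 46, - 35, 17, 23,  49, 85, 85, 97 ]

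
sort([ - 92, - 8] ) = [ - 92 ,-8]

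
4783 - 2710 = 2073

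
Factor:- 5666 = -2^1*2833^1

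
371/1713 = 371/1713 = 0.22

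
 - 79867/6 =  - 13312+5/6 = - 13311.17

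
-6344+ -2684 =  - 9028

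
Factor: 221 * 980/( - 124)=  - 54145/31 = - 5^1*7^2* 13^1*17^1*31^(  -  1)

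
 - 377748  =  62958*( - 6 ) 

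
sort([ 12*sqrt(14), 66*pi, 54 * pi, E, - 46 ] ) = [ - 46, E , 12*sqrt ( 14),54*pi, 66*pi]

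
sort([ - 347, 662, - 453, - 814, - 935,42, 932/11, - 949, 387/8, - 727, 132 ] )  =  [ - 949, - 935,-814, - 727, - 453, - 347, 42, 387/8,932/11,132,662]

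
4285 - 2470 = 1815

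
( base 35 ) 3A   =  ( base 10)115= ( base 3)11021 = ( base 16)73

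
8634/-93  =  -93+5/31 = - 92.84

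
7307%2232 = 611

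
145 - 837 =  - 692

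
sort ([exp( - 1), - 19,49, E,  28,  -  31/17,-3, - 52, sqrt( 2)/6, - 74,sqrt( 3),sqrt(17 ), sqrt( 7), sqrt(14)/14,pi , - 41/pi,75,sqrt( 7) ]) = [-74,-52,-19,-41/pi,-3, - 31/17,sqrt( 2)/6,sqrt(14)/14, exp( - 1),sqrt(3 ), sqrt(7),sqrt( 7), E, pi, sqrt( 17), 28, 49, 75]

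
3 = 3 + 0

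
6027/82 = 147/2 = 73.50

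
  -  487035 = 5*( - 97407)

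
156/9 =52/3= 17.33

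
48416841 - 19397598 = 29019243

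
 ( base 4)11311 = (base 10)373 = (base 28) D9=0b101110101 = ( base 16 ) 175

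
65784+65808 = 131592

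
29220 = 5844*5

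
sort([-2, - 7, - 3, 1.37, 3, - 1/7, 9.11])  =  [ - 7, - 3, - 2, - 1/7,1.37,  3,9.11]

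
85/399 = 85/399 = 0.21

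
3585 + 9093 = 12678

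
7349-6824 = 525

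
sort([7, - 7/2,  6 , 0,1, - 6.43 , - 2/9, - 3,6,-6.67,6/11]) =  [ - 6.67, - 6.43,-7/2,-3,- 2/9, 0 , 6/11,1,  6 , 6,7 ] 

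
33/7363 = 33/7363 = 0.00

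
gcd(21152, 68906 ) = 2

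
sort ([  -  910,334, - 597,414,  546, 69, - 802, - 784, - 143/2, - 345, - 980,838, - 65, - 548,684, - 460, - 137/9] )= [-980, - 910, - 802, - 784, - 597, - 548, - 460, - 345, - 143/2 ,-65, - 137/9,  69, 334,414, 546 , 684,838 ]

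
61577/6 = 10262 +5/6  =  10262.83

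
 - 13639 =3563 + -17202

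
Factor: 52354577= 11^1 * 17^1 * 149^1*1879^1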